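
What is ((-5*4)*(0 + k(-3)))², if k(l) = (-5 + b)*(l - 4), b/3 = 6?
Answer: 3312400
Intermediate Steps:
b = 18 (b = 3*6 = 18)
k(l) = -52 + 13*l (k(l) = (-5 + 18)*(l - 4) = 13*(-4 + l) = -52 + 13*l)
((-5*4)*(0 + k(-3)))² = ((-5*4)*(0 + (-52 + 13*(-3))))² = (-20*(0 + (-52 - 39)))² = (-20*(0 - 91))² = (-20*(-91))² = 1820² = 3312400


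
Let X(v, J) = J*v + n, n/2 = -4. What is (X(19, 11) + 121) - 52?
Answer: 270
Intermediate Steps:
n = -8 (n = 2*(-4) = -8)
X(v, J) = -8 + J*v (X(v, J) = J*v - 8 = -8 + J*v)
(X(19, 11) + 121) - 52 = ((-8 + 11*19) + 121) - 52 = ((-8 + 209) + 121) - 52 = (201 + 121) - 52 = 322 - 52 = 270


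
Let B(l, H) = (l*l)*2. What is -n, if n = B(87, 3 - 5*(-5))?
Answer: -15138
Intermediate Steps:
B(l, H) = 2*l² (B(l, H) = l²*2 = 2*l²)
n = 15138 (n = 2*87² = 2*7569 = 15138)
-n = -1*15138 = -15138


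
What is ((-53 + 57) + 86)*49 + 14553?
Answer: 18963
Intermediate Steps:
((-53 + 57) + 86)*49 + 14553 = (4 + 86)*49 + 14553 = 90*49 + 14553 = 4410 + 14553 = 18963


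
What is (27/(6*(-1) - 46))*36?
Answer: -243/13 ≈ -18.692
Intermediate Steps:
(27/(6*(-1) - 46))*36 = (27/(-6 - 46))*36 = (27/(-52))*36 = (27*(-1/52))*36 = -27/52*36 = -243/13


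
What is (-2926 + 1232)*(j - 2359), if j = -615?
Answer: 5037956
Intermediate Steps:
(-2926 + 1232)*(j - 2359) = (-2926 + 1232)*(-615 - 2359) = -1694*(-2974) = 5037956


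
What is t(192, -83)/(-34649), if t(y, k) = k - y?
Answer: 275/34649 ≈ 0.0079367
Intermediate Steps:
t(192, -83)/(-34649) = (-83 - 1*192)/(-34649) = (-83 - 192)*(-1/34649) = -275*(-1/34649) = 275/34649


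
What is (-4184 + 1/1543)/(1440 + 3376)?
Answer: -922273/1061584 ≈ -0.86877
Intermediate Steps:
(-4184 + 1/1543)/(1440 + 3376) = (-4184 + 1/1543)/4816 = -6455911/1543*1/4816 = -922273/1061584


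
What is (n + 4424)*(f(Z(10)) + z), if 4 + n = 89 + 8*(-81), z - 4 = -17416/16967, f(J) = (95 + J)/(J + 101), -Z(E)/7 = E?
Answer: 7676390007/525977 ≈ 14595.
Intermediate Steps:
Z(E) = -7*E
f(J) = (95 + J)/(101 + J)
z = 50452/16967 (z = 4 - 17416/16967 = 50452/16967 ≈ 2.9735)
n = -563 (n = -4 + (89 + 8*(-81)) = -4 + (89 - 648) = -4 - 559 = -563)
(n + 4424)*(f(Z(10)) + z) = (-563 + 4424)*((95 - 7*10)/(101 - 7*10) + 50452/16967) = 3861*((95 - 70)/(101 - 70) + 50452/16967) = 3861*(25/31 + 50452/16967) = 3861*(1988187/525977) = 7676390007/525977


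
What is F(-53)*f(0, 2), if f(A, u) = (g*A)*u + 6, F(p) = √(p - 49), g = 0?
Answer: 6*I*√102 ≈ 60.597*I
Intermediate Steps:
F(p) = √(-49 + p)
f(A, u) = 6 (f(A, u) = (0*A)*u + 6 = 0*u + 6 = 0 + 6 = 6)
F(-53)*f(0, 2) = √(-49 - 53)*6 = √(-102)*6 = (I*√102)*6 = 6*I*√102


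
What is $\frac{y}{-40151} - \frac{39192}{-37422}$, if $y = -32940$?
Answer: $\frac{467713112}{250421787} \approx 1.8677$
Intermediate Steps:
$\frac{y}{-40151} - \frac{39192}{-37422} = - \frac{32940}{-40151} - \frac{39192}{-37422} = \left(-32940\right) \left(- \frac{1}{40151}\right) - - \frac{6532}{6237} = \frac{32940}{40151} + \frac{6532}{6237} = \frac{467713112}{250421787}$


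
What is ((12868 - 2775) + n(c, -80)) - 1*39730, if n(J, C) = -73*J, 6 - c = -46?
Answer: -33433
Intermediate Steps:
c = 52 (c = 6 - 1*(-46) = 6 + 46 = 52)
((12868 - 2775) + n(c, -80)) - 1*39730 = ((12868 - 2775) - 73*52) - 1*39730 = (10093 - 3796) - 39730 = 6297 - 39730 = -33433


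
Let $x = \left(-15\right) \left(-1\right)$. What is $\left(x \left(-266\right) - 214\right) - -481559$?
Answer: $477355$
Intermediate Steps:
$x = 15$
$\left(x \left(-266\right) - 214\right) - -481559 = \left(15 \left(-266\right) - 214\right) - -481559 = \left(-3990 - 214\right) + 481559 = -4204 + 481559 = 477355$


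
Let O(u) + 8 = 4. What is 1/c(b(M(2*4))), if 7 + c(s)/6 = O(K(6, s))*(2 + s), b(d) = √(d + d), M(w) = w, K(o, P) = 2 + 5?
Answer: -1/186 ≈ -0.0053763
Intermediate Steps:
K(o, P) = 7
O(u) = -4 (O(u) = -8 + 4 = -4)
b(d) = √2*√d (b(d) = √(2*d) = √2*√d)
c(s) = -90 - 24*s (c(s) = -42 + 6*(-4*(2 + s)) = -42 + 6*(-8 - 4*s) = -42 + (-48 - 24*s) = -90 - 24*s)
1/c(b(M(2*4))) = 1/(-90 - 24*√2*√(2*4)) = 1/(-90 - 24*√2*√8) = 1/(-90 - 24*√2*2*√2) = 1/(-90 - 24*4) = 1/(-90 - 96) = 1/(-186) = -1/186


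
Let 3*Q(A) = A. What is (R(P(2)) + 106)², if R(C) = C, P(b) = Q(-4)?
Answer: 98596/9 ≈ 10955.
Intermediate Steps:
Q(A) = A/3
P(b) = -4/3 (P(b) = (⅓)*(-4) = -4/3)
(R(P(2)) + 106)² = (-4/3 + 106)² = (314/3)² = 98596/9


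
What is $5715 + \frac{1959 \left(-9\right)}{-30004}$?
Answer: $\frac{171490491}{30004} \approx 5715.6$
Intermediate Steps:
$5715 + \frac{1959 \left(-9\right)}{-30004} = 5715 - - \frac{17631}{30004} = 5715 + \frac{17631}{30004} = \frac{171490491}{30004}$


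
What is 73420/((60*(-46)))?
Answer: -3671/138 ≈ -26.601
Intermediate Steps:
73420/((60*(-46))) = 73420/(-2760) = 73420*(-1/2760) = -3671/138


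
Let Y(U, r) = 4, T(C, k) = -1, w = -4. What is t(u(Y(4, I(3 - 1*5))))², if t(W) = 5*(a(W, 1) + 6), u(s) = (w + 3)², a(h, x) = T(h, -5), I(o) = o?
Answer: 625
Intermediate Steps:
a(h, x) = -1
u(s) = 1 (u(s) = (-4 + 3)² = (-1)² = 1)
t(W) = 25 (t(W) = 5*(-1 + 6) = 5*5 = 25)
t(u(Y(4, I(3 - 1*5))))² = 25² = 625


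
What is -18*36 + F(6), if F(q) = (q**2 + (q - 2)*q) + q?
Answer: -582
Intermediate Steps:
F(q) = q + q**2 + q*(-2 + q) (F(q) = (q**2 + (-2 + q)*q) + q = (q**2 + q*(-2 + q)) + q = q + q**2 + q*(-2 + q))
-18*36 + F(6) = -18*36 + 6*(-1 + 2*6) = -648 + 6*(-1 + 12) = -648 + 6*11 = -648 + 66 = -582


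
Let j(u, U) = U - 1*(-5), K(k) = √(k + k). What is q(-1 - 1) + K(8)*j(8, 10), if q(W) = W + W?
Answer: 56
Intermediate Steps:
K(k) = √2*√k (K(k) = √(2*k) = √2*√k)
j(u, U) = 5 + U (j(u, U) = U + 5 = 5 + U)
q(W) = 2*W
q(-1 - 1) + K(8)*j(8, 10) = 2*(-1 - 1) + (√2*√8)*(5 + 10) = 2*(-2) + (√2*(2*√2))*15 = -4 + 4*15 = -4 + 60 = 56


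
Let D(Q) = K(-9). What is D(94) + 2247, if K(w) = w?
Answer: 2238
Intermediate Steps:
D(Q) = -9
D(94) + 2247 = -9 + 2247 = 2238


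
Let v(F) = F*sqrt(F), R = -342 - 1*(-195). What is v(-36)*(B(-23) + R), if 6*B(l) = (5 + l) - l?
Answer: 31572*I ≈ 31572.0*I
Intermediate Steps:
R = -147 (R = -342 + 195 = -147)
v(F) = F**(3/2)
B(l) = 5/6 (B(l) = ((5 + l) - l)/6 = (1/6)*5 = 5/6)
v(-36)*(B(-23) + R) = (-36)**(3/2)*(5/6 - 147) = -216*I*(-877/6) = 31572*I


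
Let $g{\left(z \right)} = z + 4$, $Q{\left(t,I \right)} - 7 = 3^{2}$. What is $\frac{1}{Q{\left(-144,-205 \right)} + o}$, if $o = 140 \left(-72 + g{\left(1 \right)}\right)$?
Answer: $- \frac{1}{9364} \approx -0.00010679$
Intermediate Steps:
$Q{\left(t,I \right)} = 16$ ($Q{\left(t,I \right)} = 7 + 3^{2} = 7 + 9 = 16$)
$g{\left(z \right)} = 4 + z$
$o = -9380$ ($o = 140 \left(-72 + \left(4 + 1\right)\right) = 140 \left(-72 + 5\right) = 140 \left(-67\right) = -9380$)
$\frac{1}{Q{\left(-144,-205 \right)} + o} = \frac{1}{16 - 9380} = \frac{1}{-9364} = - \frac{1}{9364}$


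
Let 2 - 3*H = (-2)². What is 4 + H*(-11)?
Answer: 34/3 ≈ 11.333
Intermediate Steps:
H = -⅔ (H = ⅔ - ⅓*(-2)² = ⅔ - ⅓*4 = ⅔ - 4/3 = -⅔ ≈ -0.66667)
4 + H*(-11) = 4 - ⅔*(-11) = 4 + 22/3 = 34/3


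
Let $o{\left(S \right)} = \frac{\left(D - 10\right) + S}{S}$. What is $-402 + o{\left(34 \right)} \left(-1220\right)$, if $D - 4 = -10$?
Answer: $- \frac{17814}{17} \approx -1047.9$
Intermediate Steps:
$D = -6$ ($D = 4 - 10 = -6$)
$o{\left(S \right)} = \frac{-16 + S}{S}$ ($o{\left(S \right)} = \frac{\left(-6 - 10\right) + S}{S} = \frac{-16 + S}{S}$)
$-402 + o{\left(34 \right)} \left(-1220\right) = -402 + \frac{-16 + 34}{34} \left(-1220\right) = -402 + \frac{1}{34} \cdot 18 \left(-1220\right) = -402 + \frac{9}{17} \left(-1220\right) = -402 - \frac{10980}{17} = - \frac{17814}{17}$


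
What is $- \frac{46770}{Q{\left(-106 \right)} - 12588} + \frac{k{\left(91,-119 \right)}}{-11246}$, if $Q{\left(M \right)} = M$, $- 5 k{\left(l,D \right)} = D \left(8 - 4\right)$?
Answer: $\frac{655958689}{178445905} \approx 3.676$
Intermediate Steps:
$k{\left(l,D \right)} = - \frac{4 D}{5}$ ($k{\left(l,D \right)} = - \frac{D \left(8 - 4\right)}{5} = - \frac{D 4}{5} = - \frac{4 D}{5}$)
$- \frac{46770}{Q{\left(-106 \right)} - 12588} + \frac{k{\left(91,-119 \right)}}{-11246} = - \frac{46770}{-106 - 12588} + \frac{\left(- \frac{4}{5}\right) \left(-119\right)}{-11246} = - \frac{46770}{-12694} + \frac{476}{5} \left(- \frac{1}{11246}\right) = \left(-46770\right) \left(- \frac{1}{12694}\right) - \frac{238}{28115} = \frac{23385}{6347} - \frac{238}{28115} = \frac{655958689}{178445905}$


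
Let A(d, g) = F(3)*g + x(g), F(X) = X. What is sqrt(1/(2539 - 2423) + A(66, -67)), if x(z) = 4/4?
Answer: I*sqrt(672771)/58 ≈ 14.142*I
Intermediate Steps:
x(z) = 1 (x(z) = 4*(1/4) = 1)
A(d, g) = 1 + 3*g (A(d, g) = 3*g + 1 = 1 + 3*g)
sqrt(1/(2539 - 2423) + A(66, -67)) = sqrt(1/(2539 - 2423) + (1 + 3*(-67))) = sqrt(1/116 + (1 - 201)) = sqrt(1/116 - 200) = sqrt(-23199/116) = I*sqrt(672771)/58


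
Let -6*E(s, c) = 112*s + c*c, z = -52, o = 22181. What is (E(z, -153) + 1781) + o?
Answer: 126187/6 ≈ 21031.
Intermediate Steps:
E(s, c) = -56*s/3 - c²/6 (E(s, c) = -(112*s + c*c)/6 = -(112*s + c²)/6 = -(c² + 112*s)/6 = -56*s/3 - c²/6)
(E(z, -153) + 1781) + o = ((-56/3*(-52) - ⅙*(-153)²) + 1781) + 22181 = ((2912/3 - ⅙*23409) + 1781) + 22181 = ((2912/3 - 7803/2) + 1781) + 22181 = (-17585/6 + 1781) + 22181 = -6899/6 + 22181 = 126187/6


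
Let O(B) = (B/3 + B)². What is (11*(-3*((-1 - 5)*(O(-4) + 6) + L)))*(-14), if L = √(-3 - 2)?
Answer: -95480 + 462*I*√5 ≈ -95480.0 + 1033.1*I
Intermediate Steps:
L = I*√5 (L = √(-5) = I*√5 ≈ 2.2361*I)
O(B) = 16*B²/9 (O(B) = (B*(⅓) + B)² = (B/3 + B)² = (4*B/3)² = 16*B²/9)
(11*(-3*((-1 - 5)*(O(-4) + 6) + L)))*(-14) = (11*(-3*((-1 - 5)*((16/9)*(-4)² + 6) + I*√5)))*(-14) = (11*(-3*(-6*((16/9)*16 + 6) + I*√5)))*(-14) = (11*(-3*(-6*(256/9 + 6) + I*√5)))*(-14) = (11*(-3*(-6*310/9 + I*√5)))*(-14) = (11*(-3*(-620/3 + I*√5)))*(-14) = (11*(620 - 3*I*√5))*(-14) = (6820 - 33*I*√5)*(-14) = -95480 + 462*I*√5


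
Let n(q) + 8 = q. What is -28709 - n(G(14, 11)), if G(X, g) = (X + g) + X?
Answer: -28740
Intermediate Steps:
G(X, g) = g + 2*X
n(q) = -8 + q
-28709 - n(G(14, 11)) = -28709 - (-8 + (11 + 2*14)) = -28709 - (-8 + (11 + 28)) = -28709 - (-8 + 39) = -28709 - 1*31 = -28709 - 31 = -28740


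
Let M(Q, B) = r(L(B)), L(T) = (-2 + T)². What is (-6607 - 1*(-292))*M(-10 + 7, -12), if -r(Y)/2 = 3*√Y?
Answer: 530460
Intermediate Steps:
r(Y) = -6*√Y
M(Q, B) = -6*√((-2 + B)²)
(-6607 - 1*(-292))*M(-10 + 7, -12) = (-6607 - 1*(-292))*(-6*√((-2 - 12)²)) = (-6607 + 292)*(-6*√((-14)²)) = -(-37890)*√196 = -(-37890)*14 = -6315*(-84) = 530460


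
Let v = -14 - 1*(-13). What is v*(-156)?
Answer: 156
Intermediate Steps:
v = -1 (v = -14 + 13 = -1)
v*(-156) = -1*(-156) = 156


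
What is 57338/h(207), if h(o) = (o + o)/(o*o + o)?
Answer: 5963152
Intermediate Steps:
h(o) = 2*o/(o + o**2) (h(o) = (2*o)/(o**2 + o) = (2*o)/(o + o**2) = 2*o/(o + o**2))
57338/h(207) = 57338/((2/(1 + 207))) = 57338/((2/208)) = 57338/((2*(1/208))) = 57338/(1/104) = 57338*104 = 5963152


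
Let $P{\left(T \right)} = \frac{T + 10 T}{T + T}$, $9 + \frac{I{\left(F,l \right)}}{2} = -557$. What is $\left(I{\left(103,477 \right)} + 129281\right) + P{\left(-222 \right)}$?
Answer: $\frac{256309}{2} \approx 1.2815 \cdot 10^{5}$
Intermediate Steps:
$I{\left(F,l \right)} = -1132$ ($I{\left(F,l \right)} = -18 + 2 \left(-557\right) = -18 - 1114 = -1132$)
$P{\left(T \right)} = \frac{11}{2}$ ($P{\left(T \right)} = \frac{11 T}{2 T} = 11 T \frac{1}{2 T} = \frac{11}{2}$)
$\left(I{\left(103,477 \right)} + 129281\right) + P{\left(-222 \right)} = \left(-1132 + 129281\right) + \frac{11}{2} = 128149 + \frac{11}{2} = \frac{256309}{2}$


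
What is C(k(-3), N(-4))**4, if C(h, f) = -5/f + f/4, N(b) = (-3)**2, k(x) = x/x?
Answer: 13845841/1679616 ≈ 8.2435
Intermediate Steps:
k(x) = 1
N(b) = 9
C(h, f) = -5/f + f/4 (C(h, f) = -5/f + f*(1/4) = -5/f + f/4)
C(k(-3), N(-4))**4 = (-5/9 + (1/4)*9)**4 = (-5*1/9 + 9/4)**4 = (-5/9 + 9/4)**4 = (61/36)**4 = 13845841/1679616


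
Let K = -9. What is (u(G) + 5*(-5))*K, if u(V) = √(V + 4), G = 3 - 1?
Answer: 225 - 9*√6 ≈ 202.95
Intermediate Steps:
G = 2
u(V) = √(4 + V)
(u(G) + 5*(-5))*K = (√(4 + 2) + 5*(-5))*(-9) = (√6 - 25)*(-9) = (-25 + √6)*(-9) = 225 - 9*√6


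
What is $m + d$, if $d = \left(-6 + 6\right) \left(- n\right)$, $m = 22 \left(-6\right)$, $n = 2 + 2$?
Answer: $-132$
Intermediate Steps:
$n = 4$
$m = -132$
$d = 0$ ($d = \left(-6 + 6\right) \left(\left(-1\right) 4\right) = 0 \left(-4\right) = 0$)
$m + d = -132 + 0 = -132$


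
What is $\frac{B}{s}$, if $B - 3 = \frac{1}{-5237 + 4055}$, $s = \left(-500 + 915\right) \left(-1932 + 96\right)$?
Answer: $- \frac{709}{180122616} \approx -3.9362 \cdot 10^{-6}$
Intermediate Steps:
$s = -761940$ ($s = 415 \left(-1836\right) = -761940$)
$B = \frac{3545}{1182}$ ($B = 3 + \frac{1}{-5237 + 4055} = 3 + \frac{1}{-1182} = 3 - \frac{1}{1182} = \frac{3545}{1182} \approx 2.9992$)
$\frac{B}{s} = \frac{3545}{1182 \left(-761940\right)} = \frac{3545}{1182} \left(- \frac{1}{761940}\right) = - \frac{709}{180122616}$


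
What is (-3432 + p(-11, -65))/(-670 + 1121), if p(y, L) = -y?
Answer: -311/41 ≈ -7.5854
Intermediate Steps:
(-3432 + p(-11, -65))/(-670 + 1121) = (-3432 - 1*(-11))/(-670 + 1121) = (-3432 + 11)/451 = -3421*1/451 = -311/41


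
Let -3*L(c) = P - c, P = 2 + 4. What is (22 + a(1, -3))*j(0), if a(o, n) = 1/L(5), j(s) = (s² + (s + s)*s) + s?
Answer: 0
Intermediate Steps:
P = 6
L(c) = -2 + c/3 (L(c) = -(6 - c)/3 = -2 + c/3)
j(s) = s + 3*s² (j(s) = (s² + (2*s)*s) + s = (s² + 2*s²) + s = 3*s² + s = s + 3*s²)
a(o, n) = -3 (a(o, n) = 1/(-2 + (⅓)*5) = 1/(-2 + 5/3) = 1/(-⅓) = -3)
(22 + a(1, -3))*j(0) = (22 - 3)*(0*(1 + 3*0)) = 19*(0*(1 + 0)) = 19*(0*1) = 19*0 = 0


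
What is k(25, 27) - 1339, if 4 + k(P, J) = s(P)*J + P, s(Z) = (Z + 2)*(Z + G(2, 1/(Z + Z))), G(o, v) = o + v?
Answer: 918979/50 ≈ 18380.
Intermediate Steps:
s(Z) = (2 + Z)*(2 + Z + 1/(2*Z)) (s(Z) = (Z + 2)*(Z + (2 + 1/(Z + Z))) = (2 + Z)*(Z + (2 + 1/(2*Z))) = (2 + Z)*(2 + Z + 1/(2*Z)))
k(P, J) = -4 + P + J*(9/2 + 1/P + P² + 4*P) (k(P, J) = -4 + ((9/2 + 1/P + P² + 4*P)*J + P) = -4 + (J*(9/2 + 1/P + P² + 4*P) + P) = -4 + (P + J*(9/2 + 1/P + P² + 4*P)) = -4 + P + J*(9/2 + 1/P + P² + 4*P))
k(25, 27) - 1339 = (-4 + 25 + (9/2)*27 + 27/25 + 27*25² + 4*27*25) - 1339 = (-4 + 25 + 243/2 + 27*(1/25) + 27*625 + 2700) - 1339 = (-4 + 25 + 243/2 + 27/25 + 16875 + 2700) - 1339 = 985929/50 - 1339 = 918979/50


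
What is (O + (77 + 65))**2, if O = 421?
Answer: 316969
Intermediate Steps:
(O + (77 + 65))**2 = (421 + (77 + 65))**2 = (421 + 142)**2 = 563**2 = 316969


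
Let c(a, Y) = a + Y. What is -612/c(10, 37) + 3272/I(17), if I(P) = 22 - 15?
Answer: 149500/329 ≈ 454.41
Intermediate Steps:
c(a, Y) = Y + a
I(P) = 7
-612/c(10, 37) + 3272/I(17) = -612/(37 + 10) + 3272/7 = -612/47 + 3272*(⅐) = -612*1/47 + 3272/7 = -612/47 + 3272/7 = 149500/329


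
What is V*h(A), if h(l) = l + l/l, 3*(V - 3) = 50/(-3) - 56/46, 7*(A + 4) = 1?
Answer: 12260/1449 ≈ 8.4610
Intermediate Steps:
A = -27/7 (A = -4 + (1/7)*1 = -4 + 1/7 = -27/7 ≈ -3.8571)
V = -613/207 (V = 3 + (50/(-3) - 56/46)/3 = 3 + (50*(-1/3) - 56*1/46)/3 = 3 + (-50/3 - 28/23)/3 = 3 + (1/3)*(-1234/69) = 3 - 1234/207 = -613/207 ≈ -2.9614)
h(l) = 1 + l (h(l) = l + 1 = 1 + l)
V*h(A) = -613*(1 - 27/7)/207 = -613/207*(-20/7) = 12260/1449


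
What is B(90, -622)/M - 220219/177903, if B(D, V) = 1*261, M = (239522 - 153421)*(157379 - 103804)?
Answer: -35028951953198/28297993925025 ≈ -1.2379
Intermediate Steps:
M = 4612861075 (M = 86101*53575 = 4612861075)
B(D, V) = 261
B(90, -622)/M - 220219/177903 = 261/4612861075 - 220219/177903 = 261*(1/4612861075) - 220219*1/177903 = 9/159064175 - 220219/177903 = -35028951953198/28297993925025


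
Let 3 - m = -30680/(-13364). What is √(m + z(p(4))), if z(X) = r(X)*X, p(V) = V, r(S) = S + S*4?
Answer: √5330437/257 ≈ 8.9836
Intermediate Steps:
r(S) = 5*S (r(S) = S + 4*S = 5*S)
z(X) = 5*X² (z(X) = (5*X)*X = 5*X²)
m = 181/257 (m = 3 - (-30680)/(-13364) = 3 - (-30680)*(-1)/13364 = 3 - 1*590/257 = 3 - 590/257 = 181/257 ≈ 0.70428)
√(m + z(p(4))) = √(181/257 + 5*4²) = √(181/257 + 5*16) = √(181/257 + 80) = √(20741/257) = √5330437/257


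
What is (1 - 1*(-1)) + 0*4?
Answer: 2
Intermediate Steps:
(1 - 1*(-1)) + 0*4 = (1 + 1) + 0 = 2 + 0 = 2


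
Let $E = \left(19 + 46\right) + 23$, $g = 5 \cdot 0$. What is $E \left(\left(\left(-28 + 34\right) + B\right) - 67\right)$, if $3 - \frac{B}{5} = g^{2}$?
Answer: $-4048$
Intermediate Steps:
$g = 0$
$B = 15$ ($B = 15 - 5 \cdot 0^{2} = 15 - 0 = 15 + 0 = 15$)
$E = 88$ ($E = 65 + 23 = 88$)
$E \left(\left(\left(-28 + 34\right) + B\right) - 67\right) = 88 \left(\left(\left(-28 + 34\right) + 15\right) - 67\right) = 88 \left(\left(6 + 15\right) - 67\right) = 88 \left(21 - 67\right) = 88 \left(-46\right) = -4048$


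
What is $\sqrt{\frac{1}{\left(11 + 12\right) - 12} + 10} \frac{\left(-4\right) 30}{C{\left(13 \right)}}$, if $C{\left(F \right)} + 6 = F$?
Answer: $- \frac{120 \sqrt{1221}}{77} \approx -54.456$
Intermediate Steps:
$C{\left(F \right)} = -6 + F$
$\sqrt{\frac{1}{\left(11 + 12\right) - 12} + 10} \frac{\left(-4\right) 30}{C{\left(13 \right)}} = \sqrt{\frac{1}{\left(11 + 12\right) - 12} + 10} \frac{\left(-4\right) 30}{-6 + 13} = \sqrt{\frac{1}{23 - 12} + 10} \left(- \frac{120}{7}\right) = \sqrt{\frac{1}{11} + 10} \left(\left(-120\right) \frac{1}{7}\right) = \sqrt{\frac{1}{11} + 10} \left(- \frac{120}{7}\right) = \sqrt{\frac{111}{11}} \left(- \frac{120}{7}\right) = \frac{\sqrt{1221}}{11} \left(- \frac{120}{7}\right) = - \frac{120 \sqrt{1221}}{77}$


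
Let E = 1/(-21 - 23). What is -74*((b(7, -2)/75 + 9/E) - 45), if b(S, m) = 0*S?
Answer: 32634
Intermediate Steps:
b(S, m) = 0
E = -1/44 (E = 1/(-44) = -1/44 ≈ -0.022727)
-74*((b(7, -2)/75 + 9/E) - 45) = -74*((0/75 + 9/(-1/44)) - 45) = -74*((0*(1/75) + 9*(-44)) - 45) = -74*((0 - 396) - 45) = -74*(-396 - 45) = -74*(-441) = 32634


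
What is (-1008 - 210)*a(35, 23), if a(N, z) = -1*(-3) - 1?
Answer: -2436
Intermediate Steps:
a(N, z) = 2 (a(N, z) = 3 - 1 = 2)
(-1008 - 210)*a(35, 23) = (-1008 - 210)*2 = -1218*2 = -2436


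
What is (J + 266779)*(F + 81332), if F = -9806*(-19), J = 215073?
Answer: 128965760392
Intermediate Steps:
F = 186314
(J + 266779)*(F + 81332) = (215073 + 266779)*(186314 + 81332) = 481852*267646 = 128965760392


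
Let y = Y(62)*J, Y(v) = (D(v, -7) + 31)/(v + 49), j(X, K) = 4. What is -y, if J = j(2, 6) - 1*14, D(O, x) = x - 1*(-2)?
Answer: 260/111 ≈ 2.3423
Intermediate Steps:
D(O, x) = 2 + x (D(O, x) = x + 2 = 2 + x)
Y(v) = 26/(49 + v) (Y(v) = ((2 - 7) + 31)/(v + 49) = (-5 + 31)/(49 + v) = 26/(49 + v))
J = -10 (J = 4 - 1*14 = 4 - 14 = -10)
y = -260/111 (y = (26/(49 + 62))*(-10) = (26/111)*(-10) = -260/111 ≈ -2.3423)
-y = -1*(-260/111) = 260/111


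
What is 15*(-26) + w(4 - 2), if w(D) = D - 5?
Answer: -393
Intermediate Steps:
w(D) = -5 + D
15*(-26) + w(4 - 2) = 15*(-26) + (-5 + (4 - 2)) = -390 + (-5 + 2) = -390 - 3 = -393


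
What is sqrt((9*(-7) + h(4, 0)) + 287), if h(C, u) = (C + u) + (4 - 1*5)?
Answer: sqrt(227) ≈ 15.067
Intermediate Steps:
h(C, u) = -1 + C + u (h(C, u) = (C + u) + (4 - 5) = (C + u) - 1 = -1 + C + u)
sqrt((9*(-7) + h(4, 0)) + 287) = sqrt((9*(-7) + (-1 + 4 + 0)) + 287) = sqrt((-63 + 3) + 287) = sqrt(-60 + 287) = sqrt(227)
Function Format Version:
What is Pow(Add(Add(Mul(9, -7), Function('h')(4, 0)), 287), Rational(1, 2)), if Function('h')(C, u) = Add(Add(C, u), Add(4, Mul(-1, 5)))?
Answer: Pow(227, Rational(1, 2)) ≈ 15.067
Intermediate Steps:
Function('h')(C, u) = Add(-1, C, u) (Function('h')(C, u) = Add(Add(C, u), Add(4, -5)) = Add(Add(C, u), -1) = Add(-1, C, u))
Pow(Add(Add(Mul(9, -7), Function('h')(4, 0)), 287), Rational(1, 2)) = Pow(Add(Add(Mul(9, -7), Add(-1, 4, 0)), 287), Rational(1, 2)) = Pow(Add(Add(-63, 3), 287), Rational(1, 2)) = Pow(Add(-60, 287), Rational(1, 2)) = Pow(227, Rational(1, 2))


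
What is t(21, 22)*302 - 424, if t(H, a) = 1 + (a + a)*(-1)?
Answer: -13410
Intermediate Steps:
t(H, a) = 1 - 2*a (t(H, a) = 1 + (2*a)*(-1) = 1 - 2*a)
t(21, 22)*302 - 424 = (1 - 2*22)*302 - 424 = (1 - 44)*302 - 424 = -43*302 - 424 = -12986 - 424 = -13410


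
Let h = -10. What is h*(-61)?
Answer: 610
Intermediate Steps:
h*(-61) = -10*(-61) = 610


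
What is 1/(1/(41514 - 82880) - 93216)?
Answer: -41366/3855973057 ≈ -1.0728e-5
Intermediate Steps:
1/(1/(41514 - 82880) - 93216) = 1/(1/(-41366) - 93216) = 1/(-1/41366 - 93216) = 1/(-3855973057/41366) = -41366/3855973057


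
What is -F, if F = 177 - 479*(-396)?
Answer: -189861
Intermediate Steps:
F = 189861 (F = 177 + 189684 = 189861)
-F = -1*189861 = -189861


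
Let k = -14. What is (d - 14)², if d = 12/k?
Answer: 10816/49 ≈ 220.73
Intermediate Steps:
d = -6/7 (d = 12/(-14) = 12*(-1/14) = -6/7 ≈ -0.85714)
(d - 14)² = (-6/7 - 14)² = (-104/7)² = 10816/49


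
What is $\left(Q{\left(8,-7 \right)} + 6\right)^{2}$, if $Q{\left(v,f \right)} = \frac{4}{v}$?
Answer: $\frac{169}{4} \approx 42.25$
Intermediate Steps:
$\left(Q{\left(8,-7 \right)} + 6\right)^{2} = \left(\frac{4}{8} + 6\right)^{2} = \left(4 \cdot \frac{1}{8} + 6\right)^{2} = \left(\frac{1}{2} + 6\right)^{2} = \left(\frac{13}{2}\right)^{2} = \frac{169}{4}$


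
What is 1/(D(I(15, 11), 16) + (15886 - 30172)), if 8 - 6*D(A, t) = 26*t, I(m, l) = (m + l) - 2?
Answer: -1/14354 ≈ -6.9667e-5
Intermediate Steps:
I(m, l) = -2 + l + m (I(m, l) = (l + m) - 2 = -2 + l + m)
D(A, t) = 4/3 - 13*t/3
1/(D(I(15, 11), 16) + (15886 - 30172)) = 1/((4/3 - 13/3*16) + (15886 - 30172)) = 1/((4/3 - 208/3) - 14286) = 1/(-68 - 14286) = 1/(-14354) = -1/14354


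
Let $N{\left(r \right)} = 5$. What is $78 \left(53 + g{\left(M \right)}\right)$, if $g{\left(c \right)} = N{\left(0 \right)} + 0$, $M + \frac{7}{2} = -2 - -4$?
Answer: $4524$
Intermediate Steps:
$M = - \frac{3}{2}$ ($M = - \frac{7}{2} - -2 = - \frac{7}{2} + \left(-2 + 4\right) = - \frac{7}{2} + 2 = - \frac{3}{2} \approx -1.5$)
$g{\left(c \right)} = 5$ ($g{\left(c \right)} = 5 + 0 = 5$)
$78 \left(53 + g{\left(M \right)}\right) = 78 \left(53 + 5\right) = 78 \cdot 58 = 4524$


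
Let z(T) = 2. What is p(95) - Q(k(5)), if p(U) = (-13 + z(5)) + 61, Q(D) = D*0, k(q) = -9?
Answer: 50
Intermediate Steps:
Q(D) = 0
p(U) = 50 (p(U) = (-13 + 2) + 61 = -11 + 61 = 50)
p(95) - Q(k(5)) = 50 - 1*0 = 50 + 0 = 50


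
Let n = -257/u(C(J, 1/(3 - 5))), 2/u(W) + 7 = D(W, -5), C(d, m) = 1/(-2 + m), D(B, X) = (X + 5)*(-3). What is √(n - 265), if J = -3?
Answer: 3*√282/2 ≈ 25.189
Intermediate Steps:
D(B, X) = -15 - 3*X (D(B, X) = (5 + X)*(-3) = -15 - 3*X)
u(W) = -2/7 (u(W) = 2/(-7 + (-15 - 3*(-5))) = 2/(-7 + (-15 + 15)) = 2/(-7 + 0) = 2/(-7) = 2*(-⅐) = -2/7)
n = 1799/2 (n = -257/(-2/7) = -257*(-7/2) = 1799/2 ≈ 899.50)
√(n - 265) = √(1799/2 - 265) = √(1269/2) = 3*√282/2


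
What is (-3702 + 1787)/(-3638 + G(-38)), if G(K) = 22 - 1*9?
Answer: 383/725 ≈ 0.52828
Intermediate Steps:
G(K) = 13 (G(K) = 22 - 9 = 13)
(-3702 + 1787)/(-3638 + G(-38)) = (-3702 + 1787)/(-3638 + 13) = -1915/(-3625) = -1915*(-1/3625) = 383/725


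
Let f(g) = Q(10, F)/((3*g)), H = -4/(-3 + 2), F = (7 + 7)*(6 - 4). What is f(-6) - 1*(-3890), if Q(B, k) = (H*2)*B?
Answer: 34970/9 ≈ 3885.6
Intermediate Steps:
F = 28 (F = 14*2 = 28)
H = 4 (H = -4/(-1) = -4*(-1) = 4)
Q(B, k) = 8*B (Q(B, k) = (4*2)*B = 8*B)
f(g) = 80/(3*g) (f(g) = (8*10)/((3*g)) = 80*(1/(3*g)) = 80/(3*g))
f(-6) - 1*(-3890) = (80/3)/(-6) - 1*(-3890) = (80/3)*(-⅙) + 3890 = -40/9 + 3890 = 34970/9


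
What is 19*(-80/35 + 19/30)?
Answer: -6593/210 ≈ -31.395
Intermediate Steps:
19*(-80/35 + 19/30) = 19*(-80*1/35 + 19*(1/30)) = 19*(-16/7 + 19/30) = 19*(-347/210) = -6593/210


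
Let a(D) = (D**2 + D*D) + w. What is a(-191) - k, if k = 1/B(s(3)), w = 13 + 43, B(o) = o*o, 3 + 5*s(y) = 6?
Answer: 657137/9 ≈ 73015.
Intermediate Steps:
s(y) = 3/5 (s(y) = -3/5 + (1/5)*6 = -3/5 + 6/5 = 3/5)
B(o) = o**2
w = 56
a(D) = 56 + 2*D**2 (a(D) = (D**2 + D*D) + 56 = (D**2 + D**2) + 56 = 2*D**2 + 56 = 56 + 2*D**2)
k = 25/9 (k = 1/((3/5)**2) = 1/(9/25) = 25/9 ≈ 2.7778)
a(-191) - k = (56 + 2*(-191)**2) - 1*25/9 = (56 + 2*36481) - 25/9 = (56 + 72962) - 25/9 = 73018 - 25/9 = 657137/9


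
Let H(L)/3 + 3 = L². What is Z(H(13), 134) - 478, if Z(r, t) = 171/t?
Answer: -63881/134 ≈ -476.72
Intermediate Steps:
H(L) = -9 + 3*L²
Z(H(13), 134) - 478 = 171/134 - 478 = -63881/134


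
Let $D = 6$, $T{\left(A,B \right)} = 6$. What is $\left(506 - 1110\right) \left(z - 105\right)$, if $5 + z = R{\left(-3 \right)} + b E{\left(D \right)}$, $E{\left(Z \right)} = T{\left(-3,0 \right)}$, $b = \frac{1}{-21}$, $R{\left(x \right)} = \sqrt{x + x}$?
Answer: $\frac{466288}{7} - 604 i \sqrt{6} \approx 66613.0 - 1479.5 i$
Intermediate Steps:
$R{\left(x \right)} = \sqrt{2} \sqrt{x}$ ($R{\left(x \right)} = \sqrt{2 x} = \sqrt{2} \sqrt{x}$)
$b = - \frac{1}{21} \approx -0.047619$
$E{\left(Z \right)} = 6$
$z = - \frac{37}{7} + i \sqrt{6}$ ($z = -5 + \left(\sqrt{2} \sqrt{-3} - \frac{2}{7}\right) = -5 - \left(\frac{2}{7} - \sqrt{2} i \sqrt{3}\right) = -5 - \left(\frac{2}{7} - i \sqrt{6}\right) = - \frac{37}{7} + i \sqrt{6} \approx -5.2857 + 2.4495 i$)
$\left(506 - 1110\right) \left(z - 105\right) = \left(506 - 1110\right) \left(\left(- \frac{37}{7} + i \sqrt{6}\right) - 105\right) = - 604 \left(- \frac{772}{7} + i \sqrt{6}\right) = \frac{466288}{7} - 604 i \sqrt{6}$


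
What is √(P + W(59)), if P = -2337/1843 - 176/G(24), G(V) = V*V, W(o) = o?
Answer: √19451701/582 ≈ 7.5780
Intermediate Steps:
G(V) = V²
P = -5495/3492 (P = -2337/1843 - 176/(24²) = -2337*1/1843 - 176/576 = -123/97 - 176*1/576 = -123/97 - 11/36 = -5495/3492 ≈ -1.5736)
√(P + W(59)) = √(-5495/3492 + 59) = √(200533/3492) = √19451701/582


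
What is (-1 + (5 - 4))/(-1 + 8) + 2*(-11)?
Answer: -22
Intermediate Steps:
(-1 + (5 - 4))/(-1 + 8) + 2*(-11) = (-1 + 1)/7 - 22 = 0*(1/7) - 22 = 0 - 22 = -22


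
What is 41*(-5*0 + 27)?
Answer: 1107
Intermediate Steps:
41*(-5*0 + 27) = 41*(0 + 27) = 41*27 = 1107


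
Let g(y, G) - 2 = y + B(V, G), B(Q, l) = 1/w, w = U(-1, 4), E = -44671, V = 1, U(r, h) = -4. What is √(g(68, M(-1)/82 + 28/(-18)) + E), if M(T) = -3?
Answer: I*√178405/2 ≈ 211.19*I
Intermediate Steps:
w = -4
B(Q, l) = -¼ (B(Q, l) = 1/(-4) = -¼)
g(y, G) = 7/4 + y (g(y, G) = 2 + (y - ¼) = 2 + (-¼ + y) = 7/4 + y)
√(g(68, M(-1)/82 + 28/(-18)) + E) = √((7/4 + 68) - 44671) = √(279/4 - 44671) = √(-178405/4) = I*√178405/2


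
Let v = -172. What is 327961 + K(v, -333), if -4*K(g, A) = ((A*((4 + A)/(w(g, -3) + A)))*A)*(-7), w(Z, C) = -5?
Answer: 698780639/1352 ≈ 5.1685e+5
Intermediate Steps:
K(g, A) = 7*A**2*(4 + A)/(4*(-5 + A)) (K(g, A) = -(A*((4 + A)/(-5 + A)))*A*(-7)/4 = -(A*(4 + A)/(-5 + A))*A*(-7)/4 = -A**2*(4 + A)/(-5 + A)*(-7)/4 = -(-7)*A**2*(4 + A)/(4*(-5 + A)) = 7*A**2*(4 + A)/(4*(-5 + A)))
327961 + K(v, -333) = 327961 + (7/4)*(-333)**2*(4 - 333)/(-5 - 333) = 327961 + (7/4)*110889*(-329)/(-338) = 327961 + (7/4)*110889*(-1/338)*(-329) = 327961 + 255377367/1352 = 698780639/1352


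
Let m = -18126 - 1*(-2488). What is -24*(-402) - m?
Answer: 25286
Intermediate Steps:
m = -15638 (m = -18126 + 2488 = -15638)
-24*(-402) - m = -24*(-402) - 1*(-15638) = 9648 + 15638 = 25286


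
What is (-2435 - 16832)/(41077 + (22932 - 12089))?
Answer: -19267/51920 ≈ -0.37109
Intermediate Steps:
(-2435 - 16832)/(41077 + (22932 - 12089)) = -19267/(41077 + 10843) = -19267/51920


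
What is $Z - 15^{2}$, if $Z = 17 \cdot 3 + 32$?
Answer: $-142$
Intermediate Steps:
$Z = 83$ ($Z = 51 + 32 = 83$)
$Z - 15^{2} = 83 - 15^{2} = 83 - 225 = -142$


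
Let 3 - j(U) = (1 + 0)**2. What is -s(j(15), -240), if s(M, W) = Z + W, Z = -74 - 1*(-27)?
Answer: 287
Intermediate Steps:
j(U) = 2 (j(U) = 3 - (1 + 0)**2 = 3 - 1*1**2 = 3 - 1*1 = 3 - 1 = 2)
Z = -47 (Z = -74 + 27 = -47)
s(M, W) = -47 + W
-s(j(15), -240) = -(-47 - 240) = -1*(-287) = 287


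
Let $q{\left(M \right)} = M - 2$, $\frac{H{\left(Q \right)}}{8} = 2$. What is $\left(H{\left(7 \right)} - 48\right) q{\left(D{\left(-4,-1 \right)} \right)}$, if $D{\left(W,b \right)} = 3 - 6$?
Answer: $160$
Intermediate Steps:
$H{\left(Q \right)} = 16$ ($H{\left(Q \right)} = 8 \cdot 2 = 16$)
$D{\left(W,b \right)} = -3$ ($D{\left(W,b \right)} = 3 - 6 = -3$)
$q{\left(M \right)} = -2 + M$ ($q{\left(M \right)} = M - 2 = -2 + M$)
$\left(H{\left(7 \right)} - 48\right) q{\left(D{\left(-4,-1 \right)} \right)} = \left(16 - 48\right) \left(-2 - 3\right) = \left(-32\right) \left(-5\right) = 160$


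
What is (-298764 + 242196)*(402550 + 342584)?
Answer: -42150740112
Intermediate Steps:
(-298764 + 242196)*(402550 + 342584) = -56568*745134 = -42150740112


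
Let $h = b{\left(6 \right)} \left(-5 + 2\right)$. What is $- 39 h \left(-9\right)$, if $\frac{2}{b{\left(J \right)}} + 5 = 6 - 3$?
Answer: $1053$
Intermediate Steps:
$b{\left(J \right)} = -1$ ($b{\left(J \right)} = \frac{2}{-5 + \left(6 - 3\right)} = \frac{2}{-5 + 3} = \frac{2}{-2} = 2 \left(- \frac{1}{2}\right) = -1$)
$h = 3$ ($h = - (-5 + 2) = \left(-1\right) \left(-3\right) = 3$)
$- 39 h \left(-9\right) = \left(-39\right) 3 \left(-9\right) = \left(-117\right) \left(-9\right) = 1053$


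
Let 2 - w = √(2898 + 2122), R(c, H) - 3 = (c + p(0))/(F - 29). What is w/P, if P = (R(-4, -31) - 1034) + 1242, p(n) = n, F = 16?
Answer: 26/2747 - 26*√1255/2747 ≈ -0.32584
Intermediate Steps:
R(c, H) = 3 - c/13 (R(c, H) = 3 + (c + 0)/(16 - 29) = 3 + c/(-13) = 3 + c*(-1/13) = 3 - c/13)
w = 2 - 2*√1255 (w = 2 - √(2898 + 2122) = 2 - √5020 = 2 - 2*√1255 ≈ -68.852)
P = 2747/13 (P = ((3 - 1/13*(-4)) - 1034) + 1242 = ((3 + 4/13) - 1034) + 1242 = (43/13 - 1034) + 1242 = -13399/13 + 1242 = 2747/13 ≈ 211.31)
w/P = (2 - 2*√1255)/(2747/13) = (2 - 2*√1255)*(13/2747) = 26/2747 - 26*√1255/2747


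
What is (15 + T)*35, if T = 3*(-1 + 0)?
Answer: 420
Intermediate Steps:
T = -3 (T = 3*(-1) = -3)
(15 + T)*35 = (15 - 3)*35 = 12*35 = 420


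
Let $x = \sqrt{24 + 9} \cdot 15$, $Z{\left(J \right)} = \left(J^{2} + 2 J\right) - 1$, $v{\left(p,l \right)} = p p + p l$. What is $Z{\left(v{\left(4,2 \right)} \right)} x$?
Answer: $9345 \sqrt{33} \approx 53683.0$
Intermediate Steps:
$v{\left(p,l \right)} = p^{2} + l p$
$Z{\left(J \right)} = -1 + J^{2} + 2 J$
$x = 15 \sqrt{33}$ ($x = \sqrt{33} \cdot 15 = 15 \sqrt{33} \approx 86.168$)
$Z{\left(v{\left(4,2 \right)} \right)} x = \left(-1 + \left(4 \left(2 + 4\right)\right)^{2} + 2 \cdot 4 \left(2 + 4\right)\right) 15 \sqrt{33} = \left(-1 + \left(4 \cdot 6\right)^{2} + 2 \cdot 4 \cdot 6\right) 15 \sqrt{33} = \left(-1 + 24^{2} + 2 \cdot 24\right) 15 \sqrt{33} = \left(-1 + 576 + 48\right) 15 \sqrt{33} = 623 \cdot 15 \sqrt{33} = 9345 \sqrt{33}$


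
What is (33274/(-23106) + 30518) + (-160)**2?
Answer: 648314617/11553 ≈ 56117.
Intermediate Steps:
(33274/(-23106) + 30518) + (-160)**2 = (33274*(-1/23106) + 30518) + 25600 = (-16637/11553 + 30518) + 25600 = 352557817/11553 + 25600 = 648314617/11553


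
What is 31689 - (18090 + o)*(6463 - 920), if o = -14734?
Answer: -18570619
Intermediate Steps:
31689 - (18090 + o)*(6463 - 920) = 31689 - (18090 - 14734)*(6463 - 920) = 31689 - 3356*5543 = 31689 - 1*18602308 = 31689 - 18602308 = -18570619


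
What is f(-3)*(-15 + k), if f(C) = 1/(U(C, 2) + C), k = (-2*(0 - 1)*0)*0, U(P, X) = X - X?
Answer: 5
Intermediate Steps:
U(P, X) = 0
k = 0 (k = (-2*(-1)*0)*0 = (2*0)*0 = 0*0 = 0)
f(C) = 1/C (f(C) = 1/(0 + C) = 1/C)
f(-3)*(-15 + k) = (-15 + 0)/(-3) = -1/3*(-15) = 5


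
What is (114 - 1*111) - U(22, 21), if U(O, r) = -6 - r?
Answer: 30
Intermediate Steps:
(114 - 1*111) - U(22, 21) = (114 - 1*111) - (-6 - 1*21) = (114 - 111) - (-6 - 21) = 3 - 1*(-27) = 3 + 27 = 30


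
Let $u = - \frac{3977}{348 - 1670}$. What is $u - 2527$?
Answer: $- \frac{3336717}{1322} \approx -2524.0$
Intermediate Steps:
$u = \frac{3977}{1322}$ ($u = - \frac{3977}{-1322} = \left(-3977\right) \left(- \frac{1}{1322}\right) = \frac{3977}{1322} \approx 3.0083$)
$u - 2527 = \frac{3977}{1322} - 2527 = - \frac{3336717}{1322}$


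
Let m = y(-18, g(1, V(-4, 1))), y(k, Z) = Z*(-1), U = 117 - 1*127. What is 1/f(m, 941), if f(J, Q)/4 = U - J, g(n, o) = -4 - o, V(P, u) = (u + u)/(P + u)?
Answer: -3/160 ≈ -0.018750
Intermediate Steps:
V(P, u) = 2*u/(P + u) (V(P, u) = (2*u)/(P + u) = 2*u/(P + u))
U = -10 (U = 117 - 127 = -10)
y(k, Z) = -Z
m = 10/3 (m = -(-4 - 2/(-4 + 1)) = -(-4 - 2/(-3)) = -(-4 - 2*(-1)/3) = -(-4 - 1*(-⅔)) = -(-4 + ⅔) = -1*(-10/3) = 10/3 ≈ 3.3333)
f(J, Q) = -40 - 4*J (f(J, Q) = 4*(-10 - J) = -40 - 4*J)
1/f(m, 941) = 1/(-40 - 4*10/3) = 1/(-40 - 40/3) = 1/(-160/3) = -3/160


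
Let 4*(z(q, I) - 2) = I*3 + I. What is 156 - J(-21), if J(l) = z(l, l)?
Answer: 175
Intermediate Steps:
z(q, I) = 2 + I (z(q, I) = 2 + (I*3 + I)/4 = 2 + (3*I + I)/4 = 2 + (4*I)/4 = 2 + I)
J(l) = 2 + l
156 - J(-21) = 156 - (2 - 21) = 156 - 1*(-19) = 156 + 19 = 175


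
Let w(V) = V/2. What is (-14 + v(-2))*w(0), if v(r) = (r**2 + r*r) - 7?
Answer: 0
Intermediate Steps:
v(r) = -7 + 2*r**2 (v(r) = (r**2 + r**2) - 7 = 2*r**2 - 7 = -7 + 2*r**2)
w(V) = V/2 (w(V) = V*(1/2) = V/2)
(-14 + v(-2))*w(0) = (-14 + (-7 + 2*(-2)**2))*((1/2)*0) = (-14 + (-7 + 2*4))*0 = (-14 + (-7 + 8))*0 = (-14 + 1)*0 = -13*0 = 0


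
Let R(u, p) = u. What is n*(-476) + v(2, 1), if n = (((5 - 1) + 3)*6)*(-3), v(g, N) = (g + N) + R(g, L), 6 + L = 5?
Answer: 59981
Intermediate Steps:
L = -1 (L = -6 + 5 = -1)
v(g, N) = N + 2*g (v(g, N) = (g + N) + g = (N + g) + g = N + 2*g)
n = -126 (n = ((4 + 3)*6)*(-3) = (7*6)*(-3) = 42*(-3) = -126)
n*(-476) + v(2, 1) = -126*(-476) + (1 + 2*2) = 59976 + (1 + 4) = 59976 + 5 = 59981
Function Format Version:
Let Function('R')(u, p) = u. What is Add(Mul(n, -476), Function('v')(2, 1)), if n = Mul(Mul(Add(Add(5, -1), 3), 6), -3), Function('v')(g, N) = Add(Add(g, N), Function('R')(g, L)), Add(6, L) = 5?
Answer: 59981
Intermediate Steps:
L = -1 (L = Add(-6, 5) = -1)
Function('v')(g, N) = Add(N, Mul(2, g)) (Function('v')(g, N) = Add(Add(g, N), g) = Add(Add(N, g), g) = Add(N, Mul(2, g)))
n = -126 (n = Mul(Mul(Add(4, 3), 6), -3) = Mul(Mul(7, 6), -3) = Mul(42, -3) = -126)
Add(Mul(n, -476), Function('v')(2, 1)) = Add(Mul(-126, -476), Add(1, Mul(2, 2))) = Add(59976, Add(1, 4)) = Add(59976, 5) = 59981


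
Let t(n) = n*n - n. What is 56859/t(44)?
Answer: 5169/172 ≈ 30.052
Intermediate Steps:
t(n) = n**2 - n
56859/t(44) = 56859/((44*(-1 + 44))) = 56859/((44*43)) = 56859/1892 = 56859*(1/1892) = 5169/172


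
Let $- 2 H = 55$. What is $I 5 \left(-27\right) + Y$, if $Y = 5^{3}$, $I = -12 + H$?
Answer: $\frac{10915}{2} \approx 5457.5$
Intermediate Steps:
$H = - \frac{55}{2}$ ($H = \left(- \frac{1}{2}\right) 55 = - \frac{55}{2} \approx -27.5$)
$I = - \frac{79}{2}$ ($I = -12 - \frac{55}{2} = - \frac{79}{2} \approx -39.5$)
$Y = 125$
$I 5 \left(-27\right) + Y = - \frac{79 \cdot 5 \left(-27\right)}{2} + 125 = \left(- \frac{79}{2}\right) \left(-135\right) + 125 = \frac{10665}{2} + 125 = \frac{10915}{2}$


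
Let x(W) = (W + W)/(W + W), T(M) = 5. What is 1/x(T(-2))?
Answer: 1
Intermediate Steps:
x(W) = 1 (x(W) = (2*W)/((2*W)) = (2*W)*(1/(2*W)) = 1)
1/x(T(-2)) = 1/1 = 1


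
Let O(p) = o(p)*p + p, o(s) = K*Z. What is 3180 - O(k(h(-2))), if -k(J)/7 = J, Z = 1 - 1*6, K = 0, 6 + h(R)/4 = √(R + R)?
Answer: 3012 + 56*I ≈ 3012.0 + 56.0*I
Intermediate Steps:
h(R) = -24 + 4*√2*√R (h(R) = -24 + 4*√(R + R) = -24 + 4*√(2*R) = -24 + 4*(√2*√R) = -24 + 4*√2*√R)
Z = -5 (Z = 1 - 6 = -5)
k(J) = -7*J
o(s) = 0 (o(s) = 0*(-5) = 0)
O(p) = p (O(p) = 0*p + p = 0 + p = p)
3180 - O(k(h(-2))) = 3180 - (-7)*(-24 + 4*√2*√(-2)) = 3180 - (-7)*(-24 + 4*√2*(I*√2)) = 3180 - (-7)*(-24 + 8*I) = 3180 - (168 - 56*I) = 3180 + (-168 + 56*I) = 3012 + 56*I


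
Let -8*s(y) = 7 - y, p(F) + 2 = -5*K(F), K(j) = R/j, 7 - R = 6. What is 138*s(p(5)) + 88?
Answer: -169/2 ≈ -84.500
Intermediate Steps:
R = 1 (R = 7 - 1*6 = 7 - 6 = 1)
K(j) = 1/j
p(F) = -2 - 5/F
s(y) = -7/8 + y/8 (s(y) = -(7 - y)/8 = -7/8 + y/8)
138*s(p(5)) + 88 = 138*(-7/8 + (-2 - 5/5)/8) + 88 = 138*(-7/8 + (-2 - 5*1/5)/8) + 88 = 138*(-7/8 + (-2 - 1)/8) + 88 = 138*(-7/8 + (1/8)*(-3)) + 88 = 138*(-7/8 - 3/8) + 88 = 138*(-5/4) + 88 = -345/2 + 88 = -169/2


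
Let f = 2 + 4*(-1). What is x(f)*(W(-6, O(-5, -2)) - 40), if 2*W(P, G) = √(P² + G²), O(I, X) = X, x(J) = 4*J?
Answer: 320 - 8*√10 ≈ 294.70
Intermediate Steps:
f = -2 (f = 2 - 4 = -2)
W(P, G) = √(G² + P²)/2 (W(P, G) = √(P² + G²)/2 = √(G² + P²)/2)
x(f)*(W(-6, O(-5, -2)) - 40) = (4*(-2))*(√((-2)² + (-6)²)/2 - 40) = -8*(√(4 + 36)/2 - 40) = -8*(√40/2 - 40) = -8*((2*√10)/2 - 40) = -8*(√10 - 40) = -8*(-40 + √10) = 320 - 8*√10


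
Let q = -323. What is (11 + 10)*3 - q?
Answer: 386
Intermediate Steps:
(11 + 10)*3 - q = (11 + 10)*3 - 1*(-323) = 21*3 + 323 = 63 + 323 = 386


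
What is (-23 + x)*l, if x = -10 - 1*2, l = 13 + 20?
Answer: -1155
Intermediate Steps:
l = 33
x = -12 (x = -10 - 2 = -12)
(-23 + x)*l = (-23 - 12)*33 = -35*33 = -1155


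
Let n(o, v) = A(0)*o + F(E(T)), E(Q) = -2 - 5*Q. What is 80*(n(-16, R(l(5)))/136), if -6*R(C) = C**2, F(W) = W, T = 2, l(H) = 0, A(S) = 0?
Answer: -120/17 ≈ -7.0588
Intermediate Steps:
R(C) = -C**2/6
n(o, v) = -12 (n(o, v) = 0*o + (-2 - 5*2) = 0 + (-2 - 10) = 0 - 12 = -12)
80*(n(-16, R(l(5)))/136) = 80*(-12/136) = 80*(-12*1/136) = 80*(-3/34) = -120/17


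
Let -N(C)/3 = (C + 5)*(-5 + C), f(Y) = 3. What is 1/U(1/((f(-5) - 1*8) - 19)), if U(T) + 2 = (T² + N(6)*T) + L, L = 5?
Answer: 576/2521 ≈ 0.22848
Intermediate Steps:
N(C) = -3*(-5 + C)*(5 + C) (N(C) = -3*(C + 5)*(-5 + C) = -3*(5 + C)*(-5 + C) = -3*(-5 + C)*(5 + C))
U(T) = 3 + T² - 33*T (U(T) = -2 + ((T² + (75 - 3*6²)*T) + 5) = -2 + ((T² + (75 - 3*36)*T) + 5) = -2 + ((T² + (75 - 108)*T) + 5) = -2 + ((T² - 33*T) + 5) = -2 + (5 + T² - 33*T) = 3 + T² - 33*T)
1/U(1/((f(-5) - 1*8) - 19)) = 1/(3 + (1/((3 - 1*8) - 19))² - 33/((3 - 1*8) - 19)) = 1/(3 + (1/((3 - 8) - 19))² - 33/((3 - 8) - 19)) = 1/(3 + (1/(-5 - 19))² - 33/(-5 - 19)) = 1/(3 + (1/(-24))² - 33/(-24)) = 1/(3 + (-1/24)² - 33*(-1/24)) = 1/(3 + 1/576 + 11/8) = 1/(2521/576) = 576/2521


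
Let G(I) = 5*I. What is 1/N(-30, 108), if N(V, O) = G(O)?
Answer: 1/540 ≈ 0.0018519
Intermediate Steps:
N(V, O) = 5*O
1/N(-30, 108) = 1/(5*108) = 1/540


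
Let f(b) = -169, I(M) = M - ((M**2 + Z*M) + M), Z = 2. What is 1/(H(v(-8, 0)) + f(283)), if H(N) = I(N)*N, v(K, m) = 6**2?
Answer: -1/49417 ≈ -2.0236e-5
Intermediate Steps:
v(K, m) = 36
I(M) = -M**2 - 2*M (I(M) = M - ((M**2 + 2*M) + M) = M - (M**2 + 3*M) = M + (-M**2 - 3*M) = -M**2 - 2*M)
H(N) = -N**2*(2 + N) (H(N) = (-N*(2 + N))*N = -N**2*(2 + N))
1/(H(v(-8, 0)) + f(283)) = 1/(36**2*(-2 - 1*36) - 169) = 1/(1296*(-2 - 36) - 169) = 1/(1296*(-38) - 169) = 1/(-49248 - 169) = 1/(-49417) = -1/49417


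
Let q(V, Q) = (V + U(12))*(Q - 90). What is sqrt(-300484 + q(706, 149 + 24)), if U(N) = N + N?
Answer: I*sqrt(239894) ≈ 489.79*I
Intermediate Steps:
U(N) = 2*N
q(V, Q) = (-90 + Q)*(24 + V) (q(V, Q) = (V + 2*12)*(Q - 90) = (V + 24)*(-90 + Q) = (24 + V)*(-90 + Q) = (-90 + Q)*(24 + V))
sqrt(-300484 + q(706, 149 + 24)) = sqrt(-300484 + (-2160 - 90*706 + 24*(149 + 24) + (149 + 24)*706)) = sqrt(-300484 + (-2160 - 63540 + 24*173 + 173*706)) = sqrt(-300484 + (-2160 - 63540 + 4152 + 122138)) = sqrt(-300484 + 60590) = sqrt(-239894) = I*sqrt(239894)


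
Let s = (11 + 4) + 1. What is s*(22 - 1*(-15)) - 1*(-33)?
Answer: 625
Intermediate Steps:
s = 16 (s = 15 + 1 = 16)
s*(22 - 1*(-15)) - 1*(-33) = 16*(22 - 1*(-15)) - 1*(-33) = 16*(22 + 15) + 33 = 16*37 + 33 = 592 + 33 = 625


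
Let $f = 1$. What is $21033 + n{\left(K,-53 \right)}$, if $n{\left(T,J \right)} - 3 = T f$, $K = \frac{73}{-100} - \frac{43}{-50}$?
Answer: $\frac{2103613}{100} \approx 21036.0$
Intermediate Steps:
$K = \frac{13}{100}$ ($K = 73 \left(- \frac{1}{100}\right) - - \frac{43}{50} = - \frac{73}{100} + \frac{43}{50} = \frac{13}{100} \approx 0.13$)
$n{\left(T,J \right)} = 3 + T$ ($n{\left(T,J \right)} = 3 + T 1 = 3 + T$)
$21033 + n{\left(K,-53 \right)} = 21033 + \left(3 + \frac{13}{100}\right) = 21033 + \frac{313}{100} = \frac{2103613}{100}$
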